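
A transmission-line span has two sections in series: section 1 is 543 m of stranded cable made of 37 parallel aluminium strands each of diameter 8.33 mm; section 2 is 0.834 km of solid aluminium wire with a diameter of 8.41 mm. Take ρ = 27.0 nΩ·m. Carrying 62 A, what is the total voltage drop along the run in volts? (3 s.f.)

ρ = 27.0 nΩ·m = 2.70×10^-8 Ω·m
Section 1: A_strand = π(4.1650e-03)² = 5.450e-05 m²; R₁ = ρL/(N·A_s) = (2.70×10^-8)(543)/(37×5.450e-05) = 0.007271 Ω
Section 2: A = π(d/2)² = π(4.2050e-03 m)² = 5.555e-05 m²
R₂ = (2.70×10^-8)(834)/(5.555e-05) = 0.4054 Ω
R = R₁ + R₂ = 0.4126 Ω
V = IR = 62 × 0.4126 = 25.6 V

25.6 V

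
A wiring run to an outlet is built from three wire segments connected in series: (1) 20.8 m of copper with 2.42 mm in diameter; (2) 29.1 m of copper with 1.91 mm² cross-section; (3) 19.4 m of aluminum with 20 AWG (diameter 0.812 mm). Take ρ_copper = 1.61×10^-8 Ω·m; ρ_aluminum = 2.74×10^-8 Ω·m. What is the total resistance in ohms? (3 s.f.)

1.34 Ω

Seg 1: A = π(d/2)² = π(1.2100e-03 m)² = 4.600e-06 m²
R_1 = (1.61×10^-8)(20.8)/(4.600e-06) = 0.07281 Ω
Seg 2: A = 1.91 mm² = 1.910e-06 m²
R_2 = (1.61×10^-8)(29.1)/(1.910e-06) = 0.2453 Ω
Seg 3: A = π(0.812/2 mm)² = π(4.0600e-04 m)² = 5.178e-07 m²
R_3 = (2.74×10^-8)(19.4)/(5.178e-07) = 1.026 Ω
R_total = R_1 + R_2 + R_3 = 1.34 Ω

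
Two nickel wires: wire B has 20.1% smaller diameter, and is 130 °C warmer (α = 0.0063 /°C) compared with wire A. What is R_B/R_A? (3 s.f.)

2.85

R ∝ ρL/d² with ρ ∝ (1+αΔT), so R_B/R_A = (1 − 20.1/100)⁻² × (1 + 0.0063×130)
= 1.566 × 1.819 = 2.85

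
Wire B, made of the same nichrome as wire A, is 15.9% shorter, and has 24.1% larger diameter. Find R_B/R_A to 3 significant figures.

R ∝ L/d², so R_B/R_A = (1 − 15.9/100) × (1 + 24.1/100)⁻²
= 0.841 × 0.6493 = 0.546

0.546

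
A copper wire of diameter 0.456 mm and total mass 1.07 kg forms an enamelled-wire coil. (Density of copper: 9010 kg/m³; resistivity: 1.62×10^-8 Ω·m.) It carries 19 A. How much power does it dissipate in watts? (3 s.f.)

26000 W

A = π(d/2)² = π(2.2800e-04 m)² = 1.6331e-07 m²
L = m/(density·A) = 1.07/(9010×1.6331e-07) = 727.2 m
R = ρL/A = (1.62×10^-8)(727.2)/(1.6331e-07) = 72.13 Ω
P = I²R = (19)² × 72.13 = 26000 W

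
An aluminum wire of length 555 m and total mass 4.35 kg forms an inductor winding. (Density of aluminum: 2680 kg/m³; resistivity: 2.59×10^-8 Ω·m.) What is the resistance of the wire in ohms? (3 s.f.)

A = m/(density·L) = 4.35/(2680×555) = 2.9246e-06 m²
R = ρL/A = (2.59×10^-8)(555)/(2.9246e-06) = 4.92 Ω

4.92 Ω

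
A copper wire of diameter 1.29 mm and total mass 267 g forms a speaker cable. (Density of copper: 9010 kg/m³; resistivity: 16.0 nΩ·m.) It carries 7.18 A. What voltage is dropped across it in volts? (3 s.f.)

1.99 V

ρ = 16.0 nΩ·m = 1.60×10^-8 Ω·m
A = π(d/2)² = π(6.4500e-04 m)² = 1.3070e-06 m²
L = m/(density·A) = 0.267/(9010×1.3070e-06) = 22.67 m
R = ρL/A = (1.60×10^-8)(22.67)/(1.3070e-06) = 0.2776 Ω
V = IR = 7.18 × 0.2776 = 1.99 V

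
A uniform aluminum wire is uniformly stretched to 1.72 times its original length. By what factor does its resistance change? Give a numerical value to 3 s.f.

Volume constant ⇒ A' = A/k with k = 1.72. R' = ρ(kL)/(A/k) = k²R.
Factor = 2.96

2.96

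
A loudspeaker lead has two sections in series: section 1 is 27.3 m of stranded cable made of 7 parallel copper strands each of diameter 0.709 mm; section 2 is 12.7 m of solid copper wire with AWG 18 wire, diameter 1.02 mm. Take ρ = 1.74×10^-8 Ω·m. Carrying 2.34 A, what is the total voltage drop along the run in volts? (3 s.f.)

1.04 V

Section 1: A_strand = π(3.5450e-04)² = 3.948e-07 m²; R₁ = ρL/(N·A_s) = (1.74×10^-8)(27.3)/(7×3.948e-07) = 0.1719 Ω
Section 2: A = π(1.02/2 mm)² = π(5.1000e-04 m)² = 8.171e-07 m²
R₂ = (1.74×10^-8)(12.7)/(8.171e-07) = 0.2704 Ω
R = R₁ + R₂ = 0.4423 Ω
V = IR = 2.34 × 0.4423 = 1.04 V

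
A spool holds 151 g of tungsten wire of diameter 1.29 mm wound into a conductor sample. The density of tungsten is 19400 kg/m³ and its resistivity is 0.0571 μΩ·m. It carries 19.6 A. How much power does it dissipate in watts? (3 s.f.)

100 W

ρ = 0.0571 μΩ·m = 5.71×10^-8 Ω·m
A = π(d/2)² = π(6.4500e-04 m)² = 1.3070e-06 m²
L = m/(density·A) = 0.151/(19400×1.3070e-06) = 5.955 m
R = ρL/A = (5.71×10^-8)(5.955)/(1.3070e-06) = 0.2602 Ω
P = I²R = (19.6)² × 0.2602 = 100 W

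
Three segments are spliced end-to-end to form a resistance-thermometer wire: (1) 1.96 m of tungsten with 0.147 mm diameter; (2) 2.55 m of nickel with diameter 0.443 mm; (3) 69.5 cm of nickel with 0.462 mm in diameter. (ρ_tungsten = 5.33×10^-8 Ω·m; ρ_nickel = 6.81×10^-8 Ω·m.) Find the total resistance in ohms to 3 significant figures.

Seg 1: A = π(d/2)² = π(7.3500e-05 m)² = 1.697e-08 m²
R_1 = (5.33×10^-8)(1.96)/(1.697e-08) = 6.155 Ω
Seg 2: A = π(d/2)² = π(2.2150e-04 m)² = 1.541e-07 m²
R_2 = (6.81×10^-8)(2.55)/(1.541e-07) = 1.127 Ω
Seg 3: A = π(d/2)² = π(2.3100e-04 m)² = 1.676e-07 m²
R_3 = (6.81×10^-8)(0.695)/(1.676e-07) = 0.2823 Ω
R_total = R_1 + R_2 + R_3 = 7.56 Ω

7.56 Ω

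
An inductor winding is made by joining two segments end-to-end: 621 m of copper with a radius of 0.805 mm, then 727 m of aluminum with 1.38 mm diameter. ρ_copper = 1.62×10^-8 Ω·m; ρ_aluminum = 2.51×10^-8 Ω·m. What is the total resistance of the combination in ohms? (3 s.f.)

17.1 Ω

Segment 1: A = πr² = π(8.0500e-04 m)² = 2.036e-06 m²
R₁ = ρL/A = (1.62×10^-8)(621)/(2.036e-06) = 4.942 Ω
Segment 2: A = π(d/2)² = π(6.9000e-04 m)² = 1.496e-06 m²
R₂ = (2.51×10^-8)(727)/(1.496e-06) = 12.2 Ω
R = R₁ + R₂ = 17.1 Ω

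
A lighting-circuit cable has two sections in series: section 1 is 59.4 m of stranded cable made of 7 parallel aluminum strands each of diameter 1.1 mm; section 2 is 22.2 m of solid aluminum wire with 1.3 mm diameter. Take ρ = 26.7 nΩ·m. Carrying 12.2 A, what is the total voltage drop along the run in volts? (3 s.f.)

ρ = 26.7 nΩ·m = 2.67×10^-8 Ω·m
Section 1: A_strand = π(5.5000e-04)² = 9.503e-07 m²; R₁ = ρL/(N·A_s) = (2.67×10^-8)(59.4)/(7×9.503e-07) = 0.2384 Ω
Section 2: A = π(d/2)² = π(6.5000e-04 m)² = 1.327e-06 m²
R₂ = (2.67×10^-8)(22.2)/(1.327e-06) = 0.4466 Ω
R = R₁ + R₂ = 0.685 Ω
V = IR = 12.2 × 0.685 = 8.36 V

8.36 V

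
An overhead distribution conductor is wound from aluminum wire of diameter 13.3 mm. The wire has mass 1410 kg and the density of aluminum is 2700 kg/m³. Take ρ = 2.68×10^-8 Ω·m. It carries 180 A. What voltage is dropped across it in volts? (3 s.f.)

131 V

A = π(d/2)² = π(6.6500e-03 m)² = 1.3893e-04 m²
L = m/(density·A) = 1410/(2700×1.3893e-04) = 3759 m
R = ρL/A = (2.68×10^-8)(3759)/(1.3893e-04) = 0.7251 Ω
V = IR = 180 × 0.7251 = 131 V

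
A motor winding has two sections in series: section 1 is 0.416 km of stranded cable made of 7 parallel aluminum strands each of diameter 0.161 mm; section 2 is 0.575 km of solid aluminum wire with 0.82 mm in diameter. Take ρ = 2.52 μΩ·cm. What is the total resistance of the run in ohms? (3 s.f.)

101 Ω

ρ = 2.52 μΩ·cm = 2.52×10^-8 Ω·m
Section 1: A_strand = π(8.0500e-05)² = 2.036e-08 m²; R₁ = ρL/(N·A_s) = (2.52×10^-8)(416)/(7×2.036e-08) = 73.56 Ω
Section 2: A = π(d/2)² = π(4.1000e-04 m)² = 5.281e-07 m²
R₂ = (2.52×10^-8)(575)/(5.281e-07) = 27.44 Ω
R = R₁ + R₂ = 101 Ω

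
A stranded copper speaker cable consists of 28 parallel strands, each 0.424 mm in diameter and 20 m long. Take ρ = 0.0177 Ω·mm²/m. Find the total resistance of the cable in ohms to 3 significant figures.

ρ = 0.0177 Ω·mm²/m = 1.77×10^-8 Ω·m
A_strand = π(2.1200e-04 m)² = 1.412e-07 m²
R_strand = ρL/A = (1.77×10^-8)(20)/(1.412e-07) = 2.507 Ω
R_total = R_strand/N = 2.507/28 = 0.0895 Ω

0.0895 Ω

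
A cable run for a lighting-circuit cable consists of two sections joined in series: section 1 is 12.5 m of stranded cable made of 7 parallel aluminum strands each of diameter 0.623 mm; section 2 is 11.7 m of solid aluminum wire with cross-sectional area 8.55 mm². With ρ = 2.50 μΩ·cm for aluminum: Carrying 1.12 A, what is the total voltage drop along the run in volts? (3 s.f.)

0.202 V

ρ = 2.50 μΩ·cm = 2.50×10^-8 Ω·m
Section 1: A_strand = π(3.1150e-04)² = 3.048e-07 m²; R₁ = ρL/(N·A_s) = (2.50×10^-8)(12.5)/(7×3.048e-07) = 0.1464 Ω
Section 2: A = 8.55 mm² = 8.550e-06 m²
R₂ = (2.50×10^-8)(11.7)/(8.550e-06) = 0.03421 Ω
R = R₁ + R₂ = 0.1807 Ω
V = IR = 1.12 × 0.1807 = 0.202 V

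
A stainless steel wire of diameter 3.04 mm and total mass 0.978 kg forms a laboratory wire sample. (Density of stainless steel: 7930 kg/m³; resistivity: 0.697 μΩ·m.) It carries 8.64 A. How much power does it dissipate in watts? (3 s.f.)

122 W

ρ = 0.697 μΩ·m = 6.97×10^-7 Ω·m
A = π(d/2)² = π(1.5200e-03 m)² = 7.2583e-06 m²
L = m/(density·A) = 0.978/(7930×7.2583e-06) = 16.99 m
R = ρL/A = (6.97×10^-7)(16.99)/(7.2583e-06) = 1.632 Ω
P = I²R = (8.64)² × 1.632 = 122 W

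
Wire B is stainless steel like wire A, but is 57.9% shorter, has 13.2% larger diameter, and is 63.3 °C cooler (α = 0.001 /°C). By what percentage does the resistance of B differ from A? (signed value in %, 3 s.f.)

R ∝ ρL/d² with ρ ∝ (1+αΔT), so R_B/R_A = (1 − 57.9/100) × (1 + 13.2/100)⁻² × (1 − 0.001×63.3)
= 0.421 × 0.7804 × 0.9367 = 0.3077
(R_B − R_A)/R_A = 0.3077 − 1 = -69.2%

-69.2%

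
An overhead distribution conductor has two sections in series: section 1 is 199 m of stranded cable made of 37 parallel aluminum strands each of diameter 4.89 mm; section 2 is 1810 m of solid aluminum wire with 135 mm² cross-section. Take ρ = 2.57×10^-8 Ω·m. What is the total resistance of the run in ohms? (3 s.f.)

Section 1: A_strand = π(2.4450e-03)² = 1.878e-05 m²; R₁ = ρL/(N·A_s) = (2.57×10^-8)(199)/(37×1.878e-05) = 0.00736 Ω
Section 2: A = 135 mm² = 1.350e-04 m²
R₂ = (2.57×10^-8)(1810)/(1.350e-04) = 0.3446 Ω
R = R₁ + R₂ = 0.352 Ω

0.352 Ω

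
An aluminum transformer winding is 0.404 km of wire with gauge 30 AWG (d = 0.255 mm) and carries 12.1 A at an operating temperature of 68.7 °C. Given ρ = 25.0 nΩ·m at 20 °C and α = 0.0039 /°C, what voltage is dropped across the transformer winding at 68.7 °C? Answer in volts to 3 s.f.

2850 V

ρ = 25.0 nΩ·m = 2.50×10^-8 Ω·m
A = π(0.255/2 mm)² = π(1.2750e-04 m)² = 5.107e-08 m²
R₍20₎ = ρL/A = (2.50×10^-8)(404)/(5.107e-08) = 197.8 Ω
R₍68.7₎ = R₍20₎(1 + αΔT) = 197.8 × (1 + 0.0039×48.7) = 235.3 Ω
V = IR = 12.1 × 235.3 = 2850 V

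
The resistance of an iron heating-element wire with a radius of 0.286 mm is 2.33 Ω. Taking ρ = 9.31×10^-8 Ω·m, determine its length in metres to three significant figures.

A = πr² = π(2.8600e-04 m)² = 2.570e-07 m²
L = RA/ρ = (2.33)(2.570e-07)/(9.31×10^-8) = 6.43 m

6.43 m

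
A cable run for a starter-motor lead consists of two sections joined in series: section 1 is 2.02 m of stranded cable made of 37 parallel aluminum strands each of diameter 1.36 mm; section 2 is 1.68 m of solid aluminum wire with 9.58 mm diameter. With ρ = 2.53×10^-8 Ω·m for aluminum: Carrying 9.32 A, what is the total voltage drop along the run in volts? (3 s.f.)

Section 1: A_strand = π(6.8000e-04)² = 1.453e-06 m²; R₁ = ρL/(N·A_s) = (2.53×10^-8)(2.02)/(37×1.453e-06) = 9.508×10^-4 Ω
Section 2: A = π(d/2)² = π(4.7900e-03 m)² = 7.208e-05 m²
R₂ = (2.53×10^-8)(1.68)/(7.208e-05) = 5.897×10^-4 Ω
R = R₁ + R₂ = 0.00154 Ω
V = IR = 9.32 × 0.00154 = 0.0144 V

0.0144 V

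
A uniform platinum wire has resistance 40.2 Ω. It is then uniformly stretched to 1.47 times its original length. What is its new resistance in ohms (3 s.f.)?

86.9 Ω

Volume constant ⇒ A' = A/k with k = 1.47. R' = ρ(kL)/(A/k) = k²R.
R' = 2.161 × 40.2 = 86.9 Ω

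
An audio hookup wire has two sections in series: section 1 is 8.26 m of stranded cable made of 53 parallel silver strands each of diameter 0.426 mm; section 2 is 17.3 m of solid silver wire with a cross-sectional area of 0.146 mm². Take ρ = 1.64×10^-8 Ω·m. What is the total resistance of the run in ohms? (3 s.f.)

1.96 Ω

Section 1: A_strand = π(2.1300e-04)² = 1.425e-07 m²; R₁ = ρL/(N·A_s) = (1.64×10^-8)(8.26)/(53×1.425e-07) = 0.01793 Ω
Section 2: A = 0.146 mm² = 1.460e-07 m²
R₂ = (1.64×10^-8)(17.3)/(1.460e-07) = 1.943 Ω
R = R₁ + R₂ = 1.96 Ω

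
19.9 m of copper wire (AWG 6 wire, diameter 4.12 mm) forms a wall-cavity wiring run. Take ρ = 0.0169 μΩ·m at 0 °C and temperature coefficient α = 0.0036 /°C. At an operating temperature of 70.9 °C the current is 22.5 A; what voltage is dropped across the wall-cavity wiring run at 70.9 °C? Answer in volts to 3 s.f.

0.712 V

ρ = 0.0169 μΩ·m = 1.69×10^-8 Ω·m
A = π(4.12/2 mm)² = π(2.0600e-03 m)² = 1.333e-05 m²
R₍0₎ = ρL/A = (1.69×10^-8)(19.9)/(1.333e-05) = 0.02523 Ω
R₍70.9₎ = R₍0₎(1 + αΔT) = 0.02523 × (1 + 0.0036×70.9) = 0.03167 Ω
V = IR = 22.5 × 0.03167 = 0.712 V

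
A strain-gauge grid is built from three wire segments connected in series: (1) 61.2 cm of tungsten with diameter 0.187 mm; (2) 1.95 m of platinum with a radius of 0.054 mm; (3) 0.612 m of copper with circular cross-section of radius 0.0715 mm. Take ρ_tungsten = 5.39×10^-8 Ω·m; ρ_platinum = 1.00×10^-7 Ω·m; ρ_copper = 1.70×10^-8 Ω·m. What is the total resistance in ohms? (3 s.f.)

23.1 Ω

Seg 1: A = π(d/2)² = π(9.3500e-05 m)² = 2.746e-08 m²
R_1 = (5.39×10^-8)(0.612)/(2.746e-08) = 1.201 Ω
Seg 2: A = πr² = π(5.4000e-05 m)² = 9.161e-09 m²
R_2 = (1.00×10^-7)(1.95)/(9.161e-09) = 21.29 Ω
Seg 3: A = πr² = π(7.1500e-05 m)² = 1.606e-08 m²
R_3 = (1.70×10^-8)(0.612)/(1.606e-08) = 0.6478 Ω
R_total = R_1 + R_2 + R_3 = 23.1 Ω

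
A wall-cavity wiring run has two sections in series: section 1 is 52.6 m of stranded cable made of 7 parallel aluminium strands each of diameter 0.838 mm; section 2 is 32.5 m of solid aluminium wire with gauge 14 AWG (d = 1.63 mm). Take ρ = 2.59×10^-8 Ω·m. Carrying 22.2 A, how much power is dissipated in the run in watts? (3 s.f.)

Section 1: A_strand = π(4.1900e-04)² = 5.515e-07 m²; R₁ = ρL/(N·A_s) = (2.59×10^-8)(52.6)/(7×5.515e-07) = 0.3529 Ω
Section 2: A = π(1.63/2 mm)² = π(8.1500e-04 m)² = 2.087e-06 m²
R₂ = (2.59×10^-8)(32.5)/(2.087e-06) = 0.4034 Ω
R = R₁ + R₂ = 0.7562 Ω
P = I²R = (22.2)² × 0.7562 = 373 W

373 W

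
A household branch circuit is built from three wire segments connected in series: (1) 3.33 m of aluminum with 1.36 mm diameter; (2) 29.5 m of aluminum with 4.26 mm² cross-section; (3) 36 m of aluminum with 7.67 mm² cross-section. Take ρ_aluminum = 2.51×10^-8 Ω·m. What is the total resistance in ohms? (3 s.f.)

Seg 1: A = π(d/2)² = π(6.8000e-04 m)² = 1.453e-06 m²
R_1 = (2.51×10^-8)(3.33)/(1.453e-06) = 0.05754 Ω
Seg 2: A = 4.26 mm² = 4.260e-06 m²
R_2 = (2.51×10^-8)(29.5)/(4.260e-06) = 0.1738 Ω
Seg 3: A = 7.67 mm² = 7.670e-06 m²
R_3 = (2.51×10^-8)(36)/(7.670e-06) = 0.1178 Ω
R_total = R_1 + R_2 + R_3 = 0.349 Ω

0.349 Ω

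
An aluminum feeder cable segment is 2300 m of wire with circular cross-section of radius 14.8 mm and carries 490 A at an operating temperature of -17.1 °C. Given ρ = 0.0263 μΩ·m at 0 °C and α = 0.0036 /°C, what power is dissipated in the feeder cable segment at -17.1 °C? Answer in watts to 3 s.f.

ρ = 0.0263 μΩ·m = 2.63×10^-8 Ω·m
A = πr² = π(1.4800e-02 m)² = 6.881e-04 m²
R₍0₎ = ρL/A = (2.63×10^-8)(2300)/(6.881e-04) = 0.0879 Ω
R₍-17.1₎ = R₍0₎(1 + αΔT) = 0.0879 × (1 + 0.0036×-17.1) = 0.08249 Ω
P = I²R = (490)² × 0.08249 = 19800 W

19800 W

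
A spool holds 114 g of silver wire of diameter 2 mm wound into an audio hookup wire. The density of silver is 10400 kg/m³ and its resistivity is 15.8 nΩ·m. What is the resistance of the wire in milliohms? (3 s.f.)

ρ = 15.8 nΩ·m = 1.58×10^-8 Ω·m
A = π(d/2)² = π(1.0000e-03 m)² = 3.1416e-06 m²
L = m/(density·A) = 0.114/(10400×3.1416e-06) = 3.489 m
R = ρL/A = (1.58×10^-8)(3.489)/(3.1416e-06) = 17.5 mΩ

17.5 mΩ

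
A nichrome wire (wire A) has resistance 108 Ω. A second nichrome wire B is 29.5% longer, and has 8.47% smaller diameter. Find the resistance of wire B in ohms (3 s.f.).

R ∝ L/d², so R_B/R_A = (1 + 29.5/100) × (1 − 8.47/100)⁻²
= 1.295 × 1.194 = 1.546
R_B = 1.546 × 108 = 167 Ω

167 Ω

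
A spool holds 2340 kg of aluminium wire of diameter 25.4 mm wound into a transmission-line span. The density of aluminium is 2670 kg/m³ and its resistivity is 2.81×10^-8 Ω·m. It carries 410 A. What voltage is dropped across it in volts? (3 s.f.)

39.3 V

A = π(d/2)² = π(1.2700e-02 m)² = 5.0671e-04 m²
L = m/(density·A) = 2340/(2670×5.0671e-04) = 1730 m
R = ρL/A = (2.81×10^-8)(1730)/(5.0671e-04) = 0.09592 Ω
V = IR = 410 × 0.09592 = 39.3 V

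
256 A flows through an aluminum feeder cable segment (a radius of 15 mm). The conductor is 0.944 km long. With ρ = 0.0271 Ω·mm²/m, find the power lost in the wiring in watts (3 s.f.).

ρ = 0.0271 Ω·mm²/m = 2.71×10^-8 Ω·m
A = πr² = π(1.5000e-02 m)² = 7.069e-04 m²
R = ρL/A = (2.71×10^-8)(944)/(7.069e-04) = 0.03619 Ω
P = I²R = (256)² × 0.03619 = 2370 W

2370 W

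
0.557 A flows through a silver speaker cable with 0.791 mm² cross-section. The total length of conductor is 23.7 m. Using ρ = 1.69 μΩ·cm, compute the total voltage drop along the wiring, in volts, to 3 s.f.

ρ = 1.69 μΩ·cm = 1.69×10^-8 Ω·m
A = 0.791 mm² = 7.910e-07 m²
R = ρL/A = (1.69×10^-8)(23.7)/(7.910e-07) = 0.5064 Ω
V = IR = 0.557 × 0.5064 = 0.282 V

0.282 V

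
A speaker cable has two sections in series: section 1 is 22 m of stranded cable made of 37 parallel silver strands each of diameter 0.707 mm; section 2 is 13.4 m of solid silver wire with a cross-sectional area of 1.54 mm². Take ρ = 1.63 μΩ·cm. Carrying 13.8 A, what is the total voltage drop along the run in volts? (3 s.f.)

2.30 V

ρ = 1.63 μΩ·cm = 1.63×10^-8 Ω·m
Section 1: A_strand = π(3.5350e-04)² = 3.926e-07 m²; R₁ = ρL/(N·A_s) = (1.63×10^-8)(22)/(37×3.926e-07) = 0.02469 Ω
Section 2: A = 1.54 mm² = 1.540e-06 m²
R₂ = (1.63×10^-8)(13.4)/(1.540e-06) = 0.1418 Ω
R = R₁ + R₂ = 0.1665 Ω
V = IR = 13.8 × 0.1665 = 2.30 V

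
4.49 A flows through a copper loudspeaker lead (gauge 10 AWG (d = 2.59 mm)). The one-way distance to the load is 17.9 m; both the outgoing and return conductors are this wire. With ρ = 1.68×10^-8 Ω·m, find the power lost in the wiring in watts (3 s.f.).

A = π(2.59/2 mm)² = π(1.2950e-03 m)² = 5.269e-06 m²
Total conductor length (both ways) L = 2 × 17.9 = 35.8 m
R = ρL/A = (1.68×10^-8)(35.8)/(5.269e-06) = 0.1142 Ω
P = I²R = (4.49)² × 0.1142 = 2.30 W

2.30 W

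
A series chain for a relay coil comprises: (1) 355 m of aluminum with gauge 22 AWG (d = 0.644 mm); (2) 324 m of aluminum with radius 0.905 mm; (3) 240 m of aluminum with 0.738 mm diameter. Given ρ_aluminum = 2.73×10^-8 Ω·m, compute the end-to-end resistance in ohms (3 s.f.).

48.5 Ω

Seg 1: A = π(0.644/2 mm)² = π(3.2200e-04 m)² = 3.257e-07 m²
R_1 = (2.73×10^-8)(355)/(3.257e-07) = 29.75 Ω
Seg 2: A = πr² = π(9.0500e-04 m)² = 2.573e-06 m²
R_2 = (2.73×10^-8)(324)/(2.573e-06) = 3.438 Ω
Seg 3: A = π(d/2)² = π(3.6900e-04 m)² = 4.278e-07 m²
R_3 = (2.73×10^-8)(240)/(4.278e-07) = 15.32 Ω
R_total = R_1 + R_2 + R_3 = 48.5 Ω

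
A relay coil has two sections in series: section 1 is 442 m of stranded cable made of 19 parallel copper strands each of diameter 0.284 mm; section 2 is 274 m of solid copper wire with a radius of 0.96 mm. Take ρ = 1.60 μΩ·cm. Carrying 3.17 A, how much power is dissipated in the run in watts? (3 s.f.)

74.3 W

ρ = 1.60 μΩ·cm = 1.60×10^-8 Ω·m
Section 1: A_strand = π(1.4200e-04)² = 6.335e-08 m²; R₁ = ρL/(N·A_s) = (1.60×10^-8)(442)/(19×6.335e-08) = 5.876 Ω
Section 2: A = πr² = π(9.6000e-04 m)² = 2.895e-06 m²
R₂ = (1.60×10^-8)(274)/(2.895e-06) = 1.514 Ω
R = R₁ + R₂ = 7.39 Ω
P = I²R = (3.17)² × 7.39 = 74.3 W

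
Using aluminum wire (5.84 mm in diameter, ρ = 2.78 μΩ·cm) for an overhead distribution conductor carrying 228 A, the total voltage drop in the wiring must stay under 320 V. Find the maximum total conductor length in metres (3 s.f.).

ρ = 2.78 μΩ·cm = 2.78×10^-8 Ω·m
A = π(d/2)² = π(2.9200e-03 m)² = 2.679e-05 m²
L_max = V_max·A/(1·ρI) = (320)(2.679e-05)/(2.78×10^-8×228) = 1350 m

1350 m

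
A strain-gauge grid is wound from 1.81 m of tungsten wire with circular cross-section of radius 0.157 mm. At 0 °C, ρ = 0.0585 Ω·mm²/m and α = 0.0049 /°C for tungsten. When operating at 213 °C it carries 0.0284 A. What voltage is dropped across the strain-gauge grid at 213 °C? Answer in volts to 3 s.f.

0.0794 V

ρ = 0.0585 Ω·mm²/m = 5.85×10^-8 Ω·m
A = πr² = π(1.5700e-04 m)² = 7.744e-08 m²
R₍0₎ = ρL/A = (5.85×10^-8)(1.81)/(7.744e-08) = 1.367 Ω
R₍213₎ = R₍0₎(1 + αΔT) = 1.367 × (1 + 0.0049×213) = 2.794 Ω
V = IR = 0.0284 × 2.794 = 0.0794 V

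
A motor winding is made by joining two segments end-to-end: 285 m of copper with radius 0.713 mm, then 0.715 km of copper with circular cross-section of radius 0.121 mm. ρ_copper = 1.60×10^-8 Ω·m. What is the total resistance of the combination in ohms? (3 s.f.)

Segment 1: A = πr² = π(7.1300e-04 m)² = 1.597e-06 m²
R₁ = ρL/A = (1.60×10^-8)(285)/(1.597e-06) = 2.855 Ω
Segment 2: A = πr² = π(1.2100e-04 m)² = 4.600e-08 m²
R₂ = (1.60×10^-8)(715)/(4.600e-08) = 248.7 Ω
R = R₁ + R₂ = 252 Ω

252 Ω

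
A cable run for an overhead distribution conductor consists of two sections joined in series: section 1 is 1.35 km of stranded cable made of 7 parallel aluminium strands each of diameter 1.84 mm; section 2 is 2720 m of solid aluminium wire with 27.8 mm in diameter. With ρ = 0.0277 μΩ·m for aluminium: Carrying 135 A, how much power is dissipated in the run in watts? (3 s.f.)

38900 W

ρ = 0.0277 μΩ·m = 2.77×10^-8 Ω·m
Section 1: A_strand = π(9.2000e-04)² = 2.659e-06 m²; R₁ = ρL/(N·A_s) = (2.77×10^-8)(1350)/(7×2.659e-06) = 2.009 Ω
Section 2: A = π(d/2)² = π(1.3900e-02 m)² = 6.070e-04 m²
R₂ = (2.77×10^-8)(2720)/(6.070e-04) = 0.1241 Ω
R = R₁ + R₂ = 2.133 Ω
P = I²R = (135)² × 2.133 = 38900 W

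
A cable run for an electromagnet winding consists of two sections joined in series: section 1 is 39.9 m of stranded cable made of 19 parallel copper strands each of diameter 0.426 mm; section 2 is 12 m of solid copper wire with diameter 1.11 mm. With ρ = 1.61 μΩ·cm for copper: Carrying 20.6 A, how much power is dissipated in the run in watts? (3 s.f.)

ρ = 1.61 μΩ·cm = 1.61×10^-8 Ω·m
Section 1: A_strand = π(2.1300e-04)² = 1.425e-07 m²; R₁ = ρL/(N·A_s) = (1.61×10^-8)(39.9)/(19×1.425e-07) = 0.2372 Ω
Section 2: A = π(d/2)² = π(5.5500e-04 m)² = 9.677e-07 m²
R₂ = (1.61×10^-8)(12)/(9.677e-07) = 0.1997 Ω
R = R₁ + R₂ = 0.4369 Ω
P = I²R = (20.6)² × 0.4369 = 185 W

185 W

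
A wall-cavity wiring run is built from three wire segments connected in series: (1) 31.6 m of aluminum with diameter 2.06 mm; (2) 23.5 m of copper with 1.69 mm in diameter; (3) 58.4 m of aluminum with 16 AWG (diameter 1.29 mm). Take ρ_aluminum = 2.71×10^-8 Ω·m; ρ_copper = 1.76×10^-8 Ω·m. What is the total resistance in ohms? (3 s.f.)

Seg 1: A = π(d/2)² = π(1.0300e-03 m)² = 3.333e-06 m²
R_1 = (2.71×10^-8)(31.6)/(3.333e-06) = 0.2569 Ω
Seg 2: A = π(d/2)² = π(8.4500e-04 m)² = 2.243e-06 m²
R_2 = (1.76×10^-8)(23.5)/(2.243e-06) = 0.1844 Ω
Seg 3: A = π(1.29/2 mm)² = π(6.4500e-04 m)² = 1.307e-06 m²
R_3 = (2.71×10^-8)(58.4)/(1.307e-06) = 1.211 Ω
R_total = R_1 + R_2 + R_3 = 1.65 Ω

1.65 Ω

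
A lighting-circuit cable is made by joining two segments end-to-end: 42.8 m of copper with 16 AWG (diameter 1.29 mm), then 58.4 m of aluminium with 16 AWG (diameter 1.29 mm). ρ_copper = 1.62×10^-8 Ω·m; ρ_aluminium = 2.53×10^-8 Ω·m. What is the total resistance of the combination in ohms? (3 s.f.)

1.66 Ω

Segment 1: A = π(1.29/2 mm)² = π(6.4500e-04 m)² = 1.307e-06 m²
R₁ = ρL/A = (1.62×10^-8)(42.8)/(1.307e-06) = 0.5305 Ω
R₂ = (2.53×10^-8)(58.4)/(1.307e-06) = 1.13 Ω
R = R₁ + R₂ = 1.66 Ω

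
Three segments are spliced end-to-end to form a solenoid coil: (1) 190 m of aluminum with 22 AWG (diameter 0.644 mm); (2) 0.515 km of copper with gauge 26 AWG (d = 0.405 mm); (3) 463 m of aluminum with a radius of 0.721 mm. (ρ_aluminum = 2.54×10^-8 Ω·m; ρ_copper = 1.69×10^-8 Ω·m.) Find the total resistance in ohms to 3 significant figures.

Seg 1: A = π(0.644/2 mm)² = π(3.2200e-04 m)² = 3.257e-07 m²
R_1 = (2.54×10^-8)(190)/(3.257e-07) = 14.82 Ω
Seg 2: A = π(0.405/2 mm)² = π(2.0250e-04 m)² = 1.288e-07 m²
R_2 = (1.69×10^-8)(515)/(1.288e-07) = 67.56 Ω
Seg 3: A = πr² = π(7.2100e-04 m)² = 1.633e-06 m²
R_3 = (2.54×10^-8)(463)/(1.633e-06) = 7.201 Ω
R_total = R_1 + R_2 + R_3 = 89.6 Ω

89.6 Ω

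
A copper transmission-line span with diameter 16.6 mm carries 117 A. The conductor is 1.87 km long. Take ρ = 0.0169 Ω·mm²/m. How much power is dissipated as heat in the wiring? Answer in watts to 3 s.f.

ρ = 0.0169 Ω·mm²/m = 1.69×10^-8 Ω·m
A = π(d/2)² = π(8.3000e-03 m)² = 2.164e-04 m²
R = ρL/A = (1.69×10^-8)(1870)/(2.164e-04) = 0.146 Ω
P = I²R = (117)² × 0.146 = 2000 W

2000 W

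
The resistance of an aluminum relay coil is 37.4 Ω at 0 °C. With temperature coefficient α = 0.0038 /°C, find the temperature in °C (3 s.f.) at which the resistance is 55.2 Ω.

125 °C

R = R₀(1 + α(T − T₀)) ⇒ T = T₀ + (R/R₀ − 1)/α
T = 0 + (55.2/37.4 − 1)/0.0038 = 0 + (0.4759)/0.0038 = 125 °C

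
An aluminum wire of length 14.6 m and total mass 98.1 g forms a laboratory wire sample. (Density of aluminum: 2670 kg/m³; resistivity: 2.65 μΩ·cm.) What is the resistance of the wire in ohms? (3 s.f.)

0.154 Ω

ρ = 2.65 μΩ·cm = 2.65×10^-8 Ω·m
A = m/(density·L) = 0.0981/(2670×14.6) = 2.5165e-06 m²
R = ρL/A = (2.65×10^-8)(14.6)/(2.5165e-06) = 0.154 Ω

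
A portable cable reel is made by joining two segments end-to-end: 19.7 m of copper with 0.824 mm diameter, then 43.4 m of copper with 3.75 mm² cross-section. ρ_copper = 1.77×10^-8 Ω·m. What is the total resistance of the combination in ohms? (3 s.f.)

Segment 1: A = π(d/2)² = π(4.1200e-04 m)² = 5.333e-07 m²
R₁ = ρL/A = (1.77×10^-8)(19.7)/(5.333e-07) = 0.6539 Ω
Segment 2: A = 3.75 mm² = 3.750e-06 m²
R₂ = (1.77×10^-8)(43.4)/(3.750e-06) = 0.2048 Ω
R = R₁ + R₂ = 0.859 Ω

0.859 Ω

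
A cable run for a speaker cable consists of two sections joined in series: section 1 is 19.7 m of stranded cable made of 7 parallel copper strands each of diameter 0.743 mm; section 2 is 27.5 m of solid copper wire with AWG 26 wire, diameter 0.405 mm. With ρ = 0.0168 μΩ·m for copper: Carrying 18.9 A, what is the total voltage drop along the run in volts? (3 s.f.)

ρ = 0.0168 μΩ·m = 1.68×10^-8 Ω·m
Section 1: A_strand = π(3.7150e-04)² = 4.336e-07 m²; R₁ = ρL/(N·A_s) = (1.68×10^-8)(19.7)/(7×4.336e-07) = 0.109 Ω
Section 2: A = π(0.405/2 mm)² = π(2.0250e-04 m)² = 1.288e-07 m²
R₂ = (1.68×10^-8)(27.5)/(1.288e-07) = 3.586 Ω
R = R₁ + R₂ = 3.695 Ω
V = IR = 18.9 × 3.695 = 69.8 V

69.8 V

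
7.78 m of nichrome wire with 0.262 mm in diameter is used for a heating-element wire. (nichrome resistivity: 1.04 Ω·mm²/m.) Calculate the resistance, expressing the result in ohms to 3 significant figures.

150 Ω

ρ = 1.04 Ω·mm²/m = 1.04×10^-6 Ω·m
A = π(d/2)² = π(1.3100e-04 m)² = 5.391e-08 m²
R = ρL/A = (1.04×10^-6)(7.78 m)/(5.391e-08 m²) = 150 Ω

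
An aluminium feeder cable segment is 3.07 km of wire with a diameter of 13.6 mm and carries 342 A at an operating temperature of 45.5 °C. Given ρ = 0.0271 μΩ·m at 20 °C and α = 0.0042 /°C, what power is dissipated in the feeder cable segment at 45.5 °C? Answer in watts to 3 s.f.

ρ = 0.0271 μΩ·m = 2.71×10^-8 Ω·m
A = π(d/2)² = π(6.8000e-03 m)² = 1.453e-04 m²
R₍20₎ = ρL/A = (2.71×10^-8)(3070)/(1.453e-04) = 0.5727 Ω
R₍45.5₎ = R₍20₎(1 + αΔT) = 0.5727 × (1 + 0.0042×25.5) = 0.6341 Ω
P = I²R = (342)² × 0.6341 = 74200 W

74200 W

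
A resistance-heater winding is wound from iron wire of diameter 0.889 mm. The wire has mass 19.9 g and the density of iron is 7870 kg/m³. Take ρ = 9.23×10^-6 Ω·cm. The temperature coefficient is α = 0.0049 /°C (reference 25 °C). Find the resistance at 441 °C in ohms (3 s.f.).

ρ = 9.23×10^-6 Ω·cm = 9.23×10^-8 Ω·m
A = π(d/2)² = π(4.4450e-04 m)² = 6.2072e-07 m²
L = m/(density·A) = 0.0199/(7870×6.2072e-07) = 4.074 m
R = ρL/A = (9.23×10^-8)(4.074)/(6.2072e-07) = 0.6057 Ω
R(441 °C) = 0.6057 × (1 + 0.0049×416) = 1.84 Ω

1.84 Ω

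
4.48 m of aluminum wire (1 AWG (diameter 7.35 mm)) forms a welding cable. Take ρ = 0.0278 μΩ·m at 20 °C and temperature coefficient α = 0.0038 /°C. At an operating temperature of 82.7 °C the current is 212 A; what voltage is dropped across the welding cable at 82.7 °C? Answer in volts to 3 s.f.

ρ = 0.0278 μΩ·m = 2.78×10^-8 Ω·m
A = π(7.35/2 mm)² = π(3.6750e-03 m)² = 4.243e-05 m²
R₍20₎ = ρL/A = (2.78×10^-8)(4.48)/(4.243e-05) = 0.002935 Ω
R₍82.7₎ = R₍20₎(1 + αΔT) = 0.002935 × (1 + 0.0038×62.7) = 0.003635 Ω
V = IR = 212 × 0.003635 = 0.771 V

0.771 V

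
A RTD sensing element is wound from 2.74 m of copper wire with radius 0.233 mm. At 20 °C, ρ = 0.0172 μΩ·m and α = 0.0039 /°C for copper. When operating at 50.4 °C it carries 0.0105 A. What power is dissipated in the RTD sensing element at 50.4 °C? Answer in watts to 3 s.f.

3.41×10^-5 W

ρ = 0.0172 μΩ·m = 1.72×10^-8 Ω·m
A = πr² = π(2.3300e-04 m)² = 1.706e-07 m²
R₍20₎ = ρL/A = (1.72×10^-8)(2.74)/(1.706e-07) = 0.2763 Ω
R₍50.4₎ = R₍20₎(1 + αΔT) = 0.2763 × (1 + 0.0039×30.4) = 0.3091 Ω
P = I²R = (0.0105)² × 0.3091 = 3.41×10^-5 W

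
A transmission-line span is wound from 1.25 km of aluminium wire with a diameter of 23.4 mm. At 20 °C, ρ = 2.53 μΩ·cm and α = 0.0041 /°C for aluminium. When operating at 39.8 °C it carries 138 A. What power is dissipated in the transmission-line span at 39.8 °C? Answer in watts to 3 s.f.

ρ = 2.53 μΩ·cm = 2.53×10^-8 Ω·m
A = π(d/2)² = π(1.1700e-02 m)² = 4.301e-04 m²
R₍20₎ = ρL/A = (2.53×10^-8)(1250)/(4.301e-04) = 0.07354 Ω
R₍39.8₎ = R₍20₎(1 + αΔT) = 0.07354 × (1 + 0.0041×19.8) = 0.07951 Ω
P = I²R = (138)² × 0.07951 = 1510 W

1510 W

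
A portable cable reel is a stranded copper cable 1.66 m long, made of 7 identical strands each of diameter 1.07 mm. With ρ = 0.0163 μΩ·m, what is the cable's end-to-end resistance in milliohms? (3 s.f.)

4.30 mΩ

ρ = 0.0163 μΩ·m = 1.63×10^-8 Ω·m
A_strand = π(5.3500e-04 m)² = 8.992e-07 m²
R_strand = ρL/A = (1.63×10^-8)(1.66)/(8.992e-07) = 0.03009 Ω
R_total = R_strand/N = 0.03009/7 = 4.30 mΩ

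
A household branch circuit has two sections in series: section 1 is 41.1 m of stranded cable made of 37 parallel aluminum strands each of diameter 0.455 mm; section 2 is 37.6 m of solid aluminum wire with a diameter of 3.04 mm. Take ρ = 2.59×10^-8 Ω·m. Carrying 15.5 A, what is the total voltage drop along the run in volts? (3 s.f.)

Section 1: A_strand = π(2.2750e-04)² = 1.626e-07 m²; R₁ = ρL/(N·A_s) = (2.59×10^-8)(41.1)/(37×1.626e-07) = 0.1769 Ω
Section 2: A = π(d/2)² = π(1.5200e-03 m)² = 7.258e-06 m²
R₂ = (2.59×10^-8)(37.6)/(7.258e-06) = 0.1342 Ω
R = R₁ + R₂ = 0.3111 Ω
V = IR = 15.5 × 0.3111 = 4.82 V

4.82 V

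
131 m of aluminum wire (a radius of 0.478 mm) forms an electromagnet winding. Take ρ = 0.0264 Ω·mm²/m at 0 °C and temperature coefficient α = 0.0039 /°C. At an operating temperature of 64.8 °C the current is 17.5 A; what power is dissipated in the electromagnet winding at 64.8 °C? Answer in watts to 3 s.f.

1850 W

ρ = 0.0264 Ω·mm²/m = 2.64×10^-8 Ω·m
A = πr² = π(4.7800e-04 m)² = 7.178e-07 m²
R₍0₎ = ρL/A = (2.64×10^-8)(131)/(7.178e-07) = 4.818 Ω
R₍64.8₎ = R₍0₎(1 + αΔT) = 4.818 × (1 + 0.0039×64.8) = 6.036 Ω
P = I²R = (17.5)² × 6.036 = 1850 W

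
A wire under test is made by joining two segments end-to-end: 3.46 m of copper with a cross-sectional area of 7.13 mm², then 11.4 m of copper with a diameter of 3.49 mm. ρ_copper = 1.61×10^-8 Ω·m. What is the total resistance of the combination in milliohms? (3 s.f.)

27.0 mΩ

Segment 1: A = 7.13 mm² = 7.130e-06 m²
R₁ = ρL/A = (1.61×10^-8)(3.46)/(7.130e-06) = 0.007813 Ω
Segment 2: A = π(d/2)² = π(1.7450e-03 m)² = 9.566e-06 m²
R₂ = (1.61×10^-8)(11.4)/(9.566e-06) = 0.01919 Ω
R = R₁ + R₂ = 27.0 mΩ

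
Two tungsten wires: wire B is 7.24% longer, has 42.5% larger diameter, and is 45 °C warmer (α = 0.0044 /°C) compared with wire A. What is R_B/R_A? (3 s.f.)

0.633

R ∝ ρL/d² with ρ ∝ (1+αΔT), so R_B/R_A = (1 + 7.24/100) × (1 + 42.5/100)⁻² × (1 + 0.0044×45)
= 1.072 × 0.4925 × 1.198 = 0.633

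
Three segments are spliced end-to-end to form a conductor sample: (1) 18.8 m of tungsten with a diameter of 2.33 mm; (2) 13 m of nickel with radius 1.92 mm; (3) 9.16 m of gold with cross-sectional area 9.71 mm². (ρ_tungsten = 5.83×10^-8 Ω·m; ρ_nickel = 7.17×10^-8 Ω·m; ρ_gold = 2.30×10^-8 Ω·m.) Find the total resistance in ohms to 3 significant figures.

0.359 Ω

Seg 1: A = π(d/2)² = π(1.1650e-03 m)² = 4.264e-06 m²
R_1 = (5.83×10^-8)(18.8)/(4.264e-06) = 0.2571 Ω
Seg 2: A = πr² = π(1.9200e-03 m)² = 1.158e-05 m²
R_2 = (7.17×10^-8)(13)/(1.158e-05) = 0.08048 Ω
Seg 3: A = 9.71 mm² = 9.710e-06 m²
R_3 = (2.30×10^-8)(9.16)/(9.710e-06) = 0.0217 Ω
R_total = R_1 + R_2 + R_3 = 0.359 Ω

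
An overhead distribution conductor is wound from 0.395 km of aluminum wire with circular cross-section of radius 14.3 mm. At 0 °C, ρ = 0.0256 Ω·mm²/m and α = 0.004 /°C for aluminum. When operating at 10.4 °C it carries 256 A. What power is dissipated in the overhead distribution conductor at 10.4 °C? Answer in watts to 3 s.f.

1070 W

ρ = 0.0256 Ω·mm²/m = 2.56×10^-8 Ω·m
A = πr² = π(1.4300e-02 m)² = 6.424e-04 m²
R₍0₎ = ρL/A = (2.56×10^-8)(395)/(6.424e-04) = 0.01574 Ω
R₍10.4₎ = R₍0₎(1 + αΔT) = 0.01574 × (1 + 0.004×10.4) = 0.0164 Ω
P = I²R = (256)² × 0.0164 = 1070 W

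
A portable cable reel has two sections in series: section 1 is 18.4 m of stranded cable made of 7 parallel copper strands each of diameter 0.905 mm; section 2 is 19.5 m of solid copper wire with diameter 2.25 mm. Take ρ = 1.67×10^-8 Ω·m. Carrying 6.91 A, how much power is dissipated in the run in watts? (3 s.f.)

Section 1: A_strand = π(4.5250e-04)² = 6.433e-07 m²; R₁ = ρL/(N·A_s) = (1.67×10^-8)(18.4)/(7×6.433e-07) = 0.06824 Ω
Section 2: A = π(d/2)² = π(1.1250e-03 m)² = 3.976e-06 m²
R₂ = (1.67×10^-8)(19.5)/(3.976e-06) = 0.0819 Ω
R = R₁ + R₂ = 0.1501 Ω
P = I²R = (6.91)² × 0.1501 = 7.17 W

7.17 W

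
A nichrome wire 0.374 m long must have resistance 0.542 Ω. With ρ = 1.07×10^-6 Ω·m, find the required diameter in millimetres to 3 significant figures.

A = ρL/R = (1.07×10^-6)(0.374)/(0.542) = 7.383e-07 m²
d = 2√(A/π) = 9.696e-04 m = 0.970 mm

0.970 mm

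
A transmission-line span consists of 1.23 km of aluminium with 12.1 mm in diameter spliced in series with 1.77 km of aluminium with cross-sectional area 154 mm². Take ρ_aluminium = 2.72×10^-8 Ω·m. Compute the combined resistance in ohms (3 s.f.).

0.604 Ω

Segment 1: A = π(d/2)² = π(6.0500e-03 m)² = 1.150e-04 m²
R₁ = ρL/A = (2.72×10^-8)(1230)/(1.150e-04) = 0.2909 Ω
Segment 2: A = 154 mm² = 1.540e-04 m²
R₂ = (2.72×10^-8)(1770)/(1.540e-04) = 0.3126 Ω
R = R₁ + R₂ = 0.604 Ω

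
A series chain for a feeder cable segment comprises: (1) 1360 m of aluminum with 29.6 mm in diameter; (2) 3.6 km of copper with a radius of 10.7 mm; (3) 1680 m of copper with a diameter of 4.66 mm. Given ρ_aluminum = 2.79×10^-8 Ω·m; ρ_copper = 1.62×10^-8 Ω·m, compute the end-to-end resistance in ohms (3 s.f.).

1.81 Ω

Seg 1: A = π(d/2)² = π(1.4800e-02 m)² = 6.881e-04 m²
R_1 = (2.79×10^-8)(1360)/(6.881e-04) = 0.05514 Ω
Seg 2: A = πr² = π(1.0700e-02 m)² = 3.597e-04 m²
R_2 = (1.62×10^-8)(3600)/(3.597e-04) = 0.1621 Ω
Seg 3: A = π(d/2)² = π(2.3300e-03 m)² = 1.706e-05 m²
R_3 = (1.62×10^-8)(1680)/(1.706e-05) = 1.596 Ω
R_total = R_1 + R_2 + R_3 = 1.81 Ω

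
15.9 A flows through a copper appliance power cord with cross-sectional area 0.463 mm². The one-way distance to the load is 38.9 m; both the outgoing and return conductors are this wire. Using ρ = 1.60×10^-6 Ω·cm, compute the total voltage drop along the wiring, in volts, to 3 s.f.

42.7 V

ρ = 1.60×10^-6 Ω·cm = 1.60×10^-8 Ω·m
A = 0.463 mm² = 4.630e-07 m²
Total conductor length (both ways) L = 2 × 38.9 = 77.8 m
R = ρL/A = (1.60×10^-8)(77.8)/(4.630e-07) = 2.689 Ω
V = IR = 15.9 × 2.689 = 42.7 V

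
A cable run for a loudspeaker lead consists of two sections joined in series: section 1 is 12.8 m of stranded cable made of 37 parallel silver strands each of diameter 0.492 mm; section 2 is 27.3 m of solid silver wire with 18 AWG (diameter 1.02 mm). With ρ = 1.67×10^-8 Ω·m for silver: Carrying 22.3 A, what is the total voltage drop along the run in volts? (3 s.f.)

13.1 V

Section 1: A_strand = π(2.4600e-04)² = 1.901e-07 m²; R₁ = ρL/(N·A_s) = (1.67×10^-8)(12.8)/(37×1.901e-07) = 0.03039 Ω
Section 2: A = π(1.02/2 mm)² = π(5.1000e-04 m)² = 8.171e-07 m²
R₂ = (1.67×10^-8)(27.3)/(8.171e-07) = 0.5579 Ω
R = R₁ + R₂ = 0.5883 Ω
V = IR = 22.3 × 0.5883 = 13.1 V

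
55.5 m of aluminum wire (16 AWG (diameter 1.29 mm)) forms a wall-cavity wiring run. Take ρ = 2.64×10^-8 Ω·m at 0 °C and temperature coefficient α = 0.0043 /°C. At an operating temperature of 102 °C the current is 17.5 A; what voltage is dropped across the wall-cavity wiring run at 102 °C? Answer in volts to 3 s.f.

A = π(1.29/2 mm)² = π(6.4500e-04 m)² = 1.307e-06 m²
R₍0₎ = ρL/A = (2.64×10^-8)(55.5)/(1.307e-06) = 1.121 Ω
R₍102₎ = R₍0₎(1 + αΔT) = 1.121 × (1 + 0.0043×102) = 1.613 Ω
V = IR = 17.5 × 1.613 = 28.2 V

28.2 V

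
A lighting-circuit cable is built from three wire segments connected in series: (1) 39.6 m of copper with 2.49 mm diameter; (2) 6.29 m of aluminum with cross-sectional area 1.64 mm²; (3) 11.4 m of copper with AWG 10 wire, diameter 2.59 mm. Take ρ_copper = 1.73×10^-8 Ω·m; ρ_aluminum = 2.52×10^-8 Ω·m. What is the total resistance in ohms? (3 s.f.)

Seg 1: A = π(d/2)² = π(1.2450e-03 m)² = 4.870e-06 m²
R_1 = (1.73×10^-8)(39.6)/(4.870e-06) = 0.1407 Ω
Seg 2: A = 1.64 mm² = 1.640e-06 m²
R_2 = (2.52×10^-8)(6.29)/(1.640e-06) = 0.09665 Ω
Seg 3: A = π(2.59/2 mm)² = π(1.2950e-03 m)² = 5.269e-06 m²
R_3 = (1.73×10^-8)(11.4)/(5.269e-06) = 0.03743 Ω
R_total = R_1 + R_2 + R_3 = 0.275 Ω

0.275 Ω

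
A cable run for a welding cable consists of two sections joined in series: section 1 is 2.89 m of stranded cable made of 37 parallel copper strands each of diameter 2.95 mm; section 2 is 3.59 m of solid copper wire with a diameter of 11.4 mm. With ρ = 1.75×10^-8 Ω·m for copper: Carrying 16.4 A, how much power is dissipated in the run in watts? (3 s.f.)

Section 1: A_strand = π(1.4750e-03)² = 6.835e-06 m²; R₁ = ρL/(N·A_s) = (1.75×10^-8)(2.89)/(37×6.835e-06) = 2.000×10^-4 Ω
Section 2: A = π(d/2)² = π(5.7000e-03 m)² = 1.021e-04 m²
R₂ = (1.75×10^-8)(3.59)/(1.021e-04) = 6.155×10^-4 Ω
R = R₁ + R₂ = 8.155×10^-4 Ω
P = I²R = (16.4)² × 8.155×10^-4 = 0.219 W

0.219 W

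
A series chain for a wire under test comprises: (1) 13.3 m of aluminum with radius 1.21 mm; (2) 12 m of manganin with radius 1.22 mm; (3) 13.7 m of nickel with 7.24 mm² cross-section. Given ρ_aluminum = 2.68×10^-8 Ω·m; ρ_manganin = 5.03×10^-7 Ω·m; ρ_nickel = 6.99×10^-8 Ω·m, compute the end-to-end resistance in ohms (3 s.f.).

1.50 Ω

Seg 1: A = πr² = π(1.2100e-03 m)² = 4.600e-06 m²
R_1 = (2.68×10^-8)(13.3)/(4.600e-06) = 0.07749 Ω
Seg 2: A = πr² = π(1.2200e-03 m)² = 4.676e-06 m²
R_2 = (5.03×10^-7)(12)/(4.676e-06) = 1.291 Ω
Seg 3: A = 7.24 mm² = 7.240e-06 m²
R_3 = (6.99×10^-8)(13.7)/(7.240e-06) = 0.1323 Ω
R_total = R_1 + R_2 + R_3 = 1.50 Ω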